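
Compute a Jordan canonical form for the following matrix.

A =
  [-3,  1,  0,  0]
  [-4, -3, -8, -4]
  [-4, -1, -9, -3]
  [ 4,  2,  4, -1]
J_2(-5) ⊕ J_2(-3)

The characteristic polynomial is
  det(x·I − A) = x^4 + 16*x^3 + 94*x^2 + 240*x + 225 = (x + 3)^2*(x + 5)^2

Eigenvalues and multiplicities (the geometric multiplicity of λ is n − rank(A − λI), which equals the number of Jordan blocks for λ):
  λ = -5: algebraic multiplicity = 2, geometric multiplicity = 1
  λ = -3: algebraic multiplicity = 2, geometric multiplicity = 1

Determining the block sizes for each eigenvalue:
  λ = -5: one block (gm = 1), so the single block has size am = 2 → block sizes [2]
  λ = -3: one block (gm = 1), so the single block has size am = 2 → block sizes [2]

Assembling the blocks gives a Jordan form
J =
  [-5,  1,  0,  0]
  [ 0, -5,  0,  0]
  [ 0,  0, -3,  1]
  [ 0,  0,  0, -3]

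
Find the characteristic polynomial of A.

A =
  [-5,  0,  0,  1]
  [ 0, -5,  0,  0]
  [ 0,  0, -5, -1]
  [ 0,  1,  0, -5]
x^4 + 20*x^3 + 150*x^2 + 500*x + 625

Expanding det(x·I − A) (e.g. by cofactor expansion or by noting that A is similar to its Jordan form J, which has the same characteristic polynomial as A) gives
  χ_A(x) = x^4 + 20*x^3 + 150*x^2 + 500*x + 625
which factors as (x + 5)^4. The eigenvalues (with algebraic multiplicities) are λ = -5 with multiplicity 4.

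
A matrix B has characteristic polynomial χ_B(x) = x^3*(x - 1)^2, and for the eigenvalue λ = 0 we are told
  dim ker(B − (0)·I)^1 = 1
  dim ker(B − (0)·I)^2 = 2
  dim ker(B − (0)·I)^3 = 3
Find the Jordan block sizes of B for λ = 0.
Block sizes for λ = 0: [3]

From the dimensions of kernels of powers, the number of Jordan blocks of size at least j is d_j − d_{j−1} where d_j = dim ker(N^j) (with d_0 = 0). Computing the differences gives [1, 1, 1].
The number of blocks of size exactly k is (#blocks of size ≥ k) − (#blocks of size ≥ k + 1), so the partition is: 1 block(s) of size 3.
In nonincreasing order the block sizes are [3].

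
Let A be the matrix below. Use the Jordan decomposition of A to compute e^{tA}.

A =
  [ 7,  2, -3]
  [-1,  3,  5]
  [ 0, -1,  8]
e^{tA} =
  [-t^2*exp(6*t)/2 + t*exp(6*t) + exp(6*t), -t^2*exp(6*t)/2 + 2*t*exp(6*t), t^2*exp(6*t)/2 - 3*t*exp(6*t)]
  [t^2*exp(6*t) - t*exp(6*t), t^2*exp(6*t) - 3*t*exp(6*t) + exp(6*t), -t^2*exp(6*t) + 5*t*exp(6*t)]
  [t^2*exp(6*t)/2, t^2*exp(6*t)/2 - t*exp(6*t), -t^2*exp(6*t)/2 + 2*t*exp(6*t) + exp(6*t)]

Strategy: write A = P · J · P⁻¹ where J is a Jordan canonical form, so e^{tA} = P · e^{tJ} · P⁻¹, and e^{tJ} can be computed block-by-block.

A has Jordan form
J =
  [6, 1, 0]
  [0, 6, 1]
  [0, 0, 6]
(up to reordering of blocks).

Per-block formulas:
  For a 3×3 Jordan block J_3(6): exp(t · J_3(6)) = e^(6t)·(I + t·N + (t^2/2)·N^2), where N is the 3×3 nilpotent shift.

After assembling e^{tJ} and conjugating by P, we get:

e^{tA} =
  [-t^2*exp(6*t)/2 + t*exp(6*t) + exp(6*t), -t^2*exp(6*t)/2 + 2*t*exp(6*t), t^2*exp(6*t)/2 - 3*t*exp(6*t)]
  [t^2*exp(6*t) - t*exp(6*t), t^2*exp(6*t) - 3*t*exp(6*t) + exp(6*t), -t^2*exp(6*t) + 5*t*exp(6*t)]
  [t^2*exp(6*t)/2, t^2*exp(6*t)/2 - t*exp(6*t), -t^2*exp(6*t)/2 + 2*t*exp(6*t) + exp(6*t)]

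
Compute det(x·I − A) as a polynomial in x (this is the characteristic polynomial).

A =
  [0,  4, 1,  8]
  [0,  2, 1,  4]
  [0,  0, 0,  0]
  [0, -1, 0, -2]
x^4

Expanding det(x·I − A) (e.g. by cofactor expansion or by noting that A is similar to its Jordan form J, which has the same characteristic polynomial as A) gives
  χ_A(x) = x^4
which factors as x^4. The eigenvalues (with algebraic multiplicities) are λ = 0 with multiplicity 4.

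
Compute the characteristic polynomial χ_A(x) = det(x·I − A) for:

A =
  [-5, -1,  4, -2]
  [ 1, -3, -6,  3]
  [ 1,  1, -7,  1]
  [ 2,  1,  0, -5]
x^4 + 20*x^3 + 150*x^2 + 500*x + 625

Expanding det(x·I − A) (e.g. by cofactor expansion or by noting that A is similar to its Jordan form J, which has the same characteristic polynomial as A) gives
  χ_A(x) = x^4 + 20*x^3 + 150*x^2 + 500*x + 625
which factors as (x + 5)^4. The eigenvalues (with algebraic multiplicities) are λ = -5 with multiplicity 4.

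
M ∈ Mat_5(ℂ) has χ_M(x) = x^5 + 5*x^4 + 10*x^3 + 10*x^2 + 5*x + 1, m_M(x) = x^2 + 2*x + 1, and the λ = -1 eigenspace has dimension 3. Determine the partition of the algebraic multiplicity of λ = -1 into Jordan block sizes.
Block sizes for λ = -1: [2, 2, 1]

Step 1 — from the characteristic polynomial, algebraic multiplicity of λ = -1 is 5. From dim ker(M − (-1)·I) = 3, there are exactly 3 Jordan blocks for λ = -1.
Step 2 — from the minimal polynomial, the factor (x + 1)^2 tells us the largest block for λ = -1 has size 2.
Step 3 — with total size 5, 3 blocks, and largest block 2, the block sizes (in nonincreasing order) are [2, 2, 1].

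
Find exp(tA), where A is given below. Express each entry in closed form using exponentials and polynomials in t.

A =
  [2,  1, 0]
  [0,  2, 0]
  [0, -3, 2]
e^{tA} =
  [exp(2*t), t*exp(2*t), 0]
  [0, exp(2*t), 0]
  [0, -3*t*exp(2*t), exp(2*t)]

Strategy: write A = P · J · P⁻¹ where J is a Jordan canonical form, so e^{tA} = P · e^{tJ} · P⁻¹, and e^{tJ} can be computed block-by-block.

A has Jordan form
J =
  [2, 1, 0]
  [0, 2, 0]
  [0, 0, 2]
(up to reordering of blocks).

Per-block formulas:
  For a 1×1 block at λ = 2: exp(t · [2]) = [e^(2t)].
  For a 2×2 Jordan block J_2(2): exp(t · J_2(2)) = e^(2t)·(I + t·N), where N is the 2×2 nilpotent shift.

After assembling e^{tJ} and conjugating by P, we get:

e^{tA} =
  [exp(2*t), t*exp(2*t), 0]
  [0, exp(2*t), 0]
  [0, -3*t*exp(2*t), exp(2*t)]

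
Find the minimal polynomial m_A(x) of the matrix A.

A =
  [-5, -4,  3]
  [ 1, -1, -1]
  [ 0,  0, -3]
x^3 + 9*x^2 + 27*x + 27

The characteristic polynomial is χ_A(x) = (x + 3)^3, so the eigenvalues are known. The minimal polynomial is
  m_A(x) = Π_λ (x − λ)^{k_λ}
where k_λ is the size of the *largest* Jordan block for λ (equivalently, the smallest k with (A − λI)^k v = 0 for every generalised eigenvector v of λ).

  λ = -3: largest Jordan block has size 3, contributing (x + 3)^3

So m_A(x) = (x + 3)^3 = x^3 + 9*x^2 + 27*x + 27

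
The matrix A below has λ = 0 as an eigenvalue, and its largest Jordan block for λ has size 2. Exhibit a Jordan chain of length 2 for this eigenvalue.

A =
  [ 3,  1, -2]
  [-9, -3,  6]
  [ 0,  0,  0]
A Jordan chain for λ = 0 of length 2:
v_1 = (3, -9, 0)ᵀ
v_2 = (1, 0, 0)ᵀ

Let N = A − (0)·I. We want v_2 with N^2 v_2 = 0 but N^1 v_2 ≠ 0; then v_{j-1} := N · v_j for j = 2, …, 2.

Pick v_2 = (1, 0, 0)ᵀ.
Then v_1 = N · v_2 = (3, -9, 0)ᵀ.

Sanity check: (A − (0)·I) v_1 = (0, 0, 0)ᵀ = 0. ✓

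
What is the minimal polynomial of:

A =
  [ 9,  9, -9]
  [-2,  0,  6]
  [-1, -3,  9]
x^2 - 12*x + 36

The characteristic polynomial is χ_A(x) = (x - 6)^3, so the eigenvalues are known. The minimal polynomial is
  m_A(x) = Π_λ (x − λ)^{k_λ}
where k_λ is the size of the *largest* Jordan block for λ (equivalently, the smallest k with (A − λI)^k v = 0 for every generalised eigenvector v of λ).

  λ = 6: largest Jordan block has size 2, contributing (x − 6)^2

So m_A(x) = (x - 6)^2 = x^2 - 12*x + 36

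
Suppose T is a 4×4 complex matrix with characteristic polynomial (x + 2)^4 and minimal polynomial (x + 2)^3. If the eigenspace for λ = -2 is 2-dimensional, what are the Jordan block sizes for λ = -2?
Block sizes for λ = -2: [3, 1]

Step 1 — from the characteristic polynomial, algebraic multiplicity of λ = -2 is 4. From dim ker(T − (-2)·I) = 2, there are exactly 2 Jordan blocks for λ = -2.
Step 2 — from the minimal polynomial, the factor (x + 2)^3 tells us the largest block for λ = -2 has size 3.
Step 3 — with total size 4, 2 blocks, and largest block 3, the block sizes (in nonincreasing order) are [3, 1].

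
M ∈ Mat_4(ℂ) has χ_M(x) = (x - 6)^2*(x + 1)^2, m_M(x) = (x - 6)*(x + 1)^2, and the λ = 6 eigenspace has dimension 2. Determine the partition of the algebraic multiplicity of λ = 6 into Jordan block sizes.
Block sizes for λ = 6: [1, 1]

Step 1 — from the characteristic polynomial, algebraic multiplicity of λ = 6 is 2. From dim ker(M − (6)·I) = 2, there are exactly 2 Jordan blocks for λ = 6.
Step 2 — from the minimal polynomial, the factor (x − 6) tells us the largest block for λ = 6 has size 1.
Step 3 — with total size 2, 2 blocks, and largest block 1, the block sizes (in nonincreasing order) are [1, 1].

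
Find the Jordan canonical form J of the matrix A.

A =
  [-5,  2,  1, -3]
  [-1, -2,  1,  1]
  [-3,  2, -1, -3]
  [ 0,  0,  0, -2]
J_1(-4) ⊕ J_2(-2) ⊕ J_1(-2)

The characteristic polynomial is
  det(x·I − A) = x^4 + 10*x^3 + 36*x^2 + 56*x + 32 = (x + 2)^3*(x + 4)

Eigenvalues and multiplicities (the geometric multiplicity of λ is n − rank(A − λI), which equals the number of Jordan blocks for λ):
  λ = -4: algebraic multiplicity = 1, geometric multiplicity = 1
  λ = -2: algebraic multiplicity = 3, geometric multiplicity = 2

Determining the block sizes for each eigenvalue:
  λ = -4: one block (gm = 1), so the single block has size am = 1 → block sizes [1]
  λ = -2: 2 blocks summing to 3 forces exactly one block of size 2 and the rest size 1 → block sizes [2, 1]

Assembling the blocks gives a Jordan form
J =
  [-4,  0,  0,  0]
  [ 0, -2,  1,  0]
  [ 0,  0, -2,  0]
  [ 0,  0,  0, -2]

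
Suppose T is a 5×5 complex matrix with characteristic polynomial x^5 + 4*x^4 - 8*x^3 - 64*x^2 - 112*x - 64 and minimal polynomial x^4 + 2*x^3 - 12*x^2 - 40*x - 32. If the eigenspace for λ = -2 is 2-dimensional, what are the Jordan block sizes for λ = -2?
Block sizes for λ = -2: [3, 1]

Step 1 — from the characteristic polynomial, algebraic multiplicity of λ = -2 is 4. From dim ker(T − (-2)·I) = 2, there are exactly 2 Jordan blocks for λ = -2.
Step 2 — from the minimal polynomial, the factor (x + 2)^3 tells us the largest block for λ = -2 has size 3.
Step 3 — with total size 4, 2 blocks, and largest block 3, the block sizes (in nonincreasing order) are [3, 1].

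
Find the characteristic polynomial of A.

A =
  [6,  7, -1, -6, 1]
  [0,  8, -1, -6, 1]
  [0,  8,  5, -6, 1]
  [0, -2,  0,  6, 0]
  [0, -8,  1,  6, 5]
x^5 - 30*x^4 + 360*x^3 - 2160*x^2 + 6480*x - 7776

Expanding det(x·I − A) (e.g. by cofactor expansion or by noting that A is similar to its Jordan form J, which has the same characteristic polynomial as A) gives
  χ_A(x) = x^5 - 30*x^4 + 360*x^3 - 2160*x^2 + 6480*x - 7776
which factors as (x - 6)^5. The eigenvalues (with algebraic multiplicities) are λ = 6 with multiplicity 5.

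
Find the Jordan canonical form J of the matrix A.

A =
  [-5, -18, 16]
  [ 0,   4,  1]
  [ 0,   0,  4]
J_1(-5) ⊕ J_2(4)

The characteristic polynomial is
  det(x·I − A) = x^3 - 3*x^2 - 24*x + 80 = (x - 4)^2*(x + 5)

Eigenvalues and multiplicities (the geometric multiplicity of λ is n − rank(A − λI), which equals the number of Jordan blocks for λ):
  λ = -5: algebraic multiplicity = 1, geometric multiplicity = 1
  λ = 4: algebraic multiplicity = 2, geometric multiplicity = 1

Determining the block sizes for each eigenvalue:
  λ = -5: one block (gm = 1), so the single block has size am = 1 → block sizes [1]
  λ = 4: one block (gm = 1), so the single block has size am = 2 → block sizes [2]

Assembling the blocks gives a Jordan form
J =
  [-5, 0, 0]
  [ 0, 4, 1]
  [ 0, 0, 4]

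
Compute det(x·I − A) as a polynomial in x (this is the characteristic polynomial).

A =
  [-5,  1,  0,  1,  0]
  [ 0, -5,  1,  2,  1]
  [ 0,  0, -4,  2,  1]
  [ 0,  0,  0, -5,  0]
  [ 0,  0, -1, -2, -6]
x^5 + 25*x^4 + 250*x^3 + 1250*x^2 + 3125*x + 3125

Expanding det(x·I − A) (e.g. by cofactor expansion or by noting that A is similar to its Jordan form J, which has the same characteristic polynomial as A) gives
  χ_A(x) = x^5 + 25*x^4 + 250*x^3 + 1250*x^2 + 3125*x + 3125
which factors as (x + 5)^5. The eigenvalues (with algebraic multiplicities) are λ = -5 with multiplicity 5.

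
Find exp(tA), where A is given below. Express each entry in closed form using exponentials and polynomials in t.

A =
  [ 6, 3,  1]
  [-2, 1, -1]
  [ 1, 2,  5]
e^{tA} =
  [-t^2*exp(4*t)/2 + 2*t*exp(4*t) + exp(4*t), -t^2*exp(4*t)/2 + 3*t*exp(4*t), t*exp(4*t)]
  [t^2*exp(4*t)/2 - 2*t*exp(4*t), t^2*exp(4*t)/2 - 3*t*exp(4*t) + exp(4*t), -t*exp(4*t)]
  [-t^2*exp(4*t)/2 + t*exp(4*t), -t^2*exp(4*t)/2 + 2*t*exp(4*t), t*exp(4*t) + exp(4*t)]

Strategy: write A = P · J · P⁻¹ where J is a Jordan canonical form, so e^{tA} = P · e^{tJ} · P⁻¹, and e^{tJ} can be computed block-by-block.

A has Jordan form
J =
  [4, 1, 0]
  [0, 4, 1]
  [0, 0, 4]
(up to reordering of blocks).

Per-block formulas:
  For a 3×3 Jordan block J_3(4): exp(t · J_3(4)) = e^(4t)·(I + t·N + (t^2/2)·N^2), where N is the 3×3 nilpotent shift.

After assembling e^{tJ} and conjugating by P, we get:

e^{tA} =
  [-t^2*exp(4*t)/2 + 2*t*exp(4*t) + exp(4*t), -t^2*exp(4*t)/2 + 3*t*exp(4*t), t*exp(4*t)]
  [t^2*exp(4*t)/2 - 2*t*exp(4*t), t^2*exp(4*t)/2 - 3*t*exp(4*t) + exp(4*t), -t*exp(4*t)]
  [-t^2*exp(4*t)/2 + t*exp(4*t), -t^2*exp(4*t)/2 + 2*t*exp(4*t), t*exp(4*t) + exp(4*t)]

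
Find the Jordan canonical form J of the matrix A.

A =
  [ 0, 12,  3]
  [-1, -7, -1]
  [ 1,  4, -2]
J_2(-3) ⊕ J_1(-3)

The characteristic polynomial is
  det(x·I − A) = x^3 + 9*x^2 + 27*x + 27 = (x + 3)^3

Eigenvalues and multiplicities (the geometric multiplicity of λ is n − rank(A − λI), which equals the number of Jordan blocks for λ):
  λ = -3: algebraic multiplicity = 3, geometric multiplicity = 2

Determining the block sizes for each eigenvalue:
  λ = -3: 2 blocks summing to 3 forces exactly one block of size 2 and the rest size 1 → block sizes [2, 1]

Assembling the blocks gives a Jordan form
J =
  [-3,  1,  0]
  [ 0, -3,  0]
  [ 0,  0, -3]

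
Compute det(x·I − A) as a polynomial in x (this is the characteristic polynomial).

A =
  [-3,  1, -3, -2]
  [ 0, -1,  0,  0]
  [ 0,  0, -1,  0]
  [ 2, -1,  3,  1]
x^4 + 4*x^3 + 6*x^2 + 4*x + 1

Expanding det(x·I − A) (e.g. by cofactor expansion or by noting that A is similar to its Jordan form J, which has the same characteristic polynomial as A) gives
  χ_A(x) = x^4 + 4*x^3 + 6*x^2 + 4*x + 1
which factors as (x + 1)^4. The eigenvalues (with algebraic multiplicities) are λ = -1 with multiplicity 4.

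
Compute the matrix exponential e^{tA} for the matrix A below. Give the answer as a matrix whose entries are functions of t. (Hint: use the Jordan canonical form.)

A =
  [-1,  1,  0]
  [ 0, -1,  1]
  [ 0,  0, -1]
e^{tA} =
  [exp(-t), t*exp(-t), t^2*exp(-t)/2]
  [0, exp(-t), t*exp(-t)]
  [0, 0, exp(-t)]

Strategy: write A = P · J · P⁻¹ where J is a Jordan canonical form, so e^{tA} = P · e^{tJ} · P⁻¹, and e^{tJ} can be computed block-by-block.

A has Jordan form
J =
  [-1,  1,  0]
  [ 0, -1,  1]
  [ 0,  0, -1]
(up to reordering of blocks).

Per-block formulas:
  For a 3×3 Jordan block J_3(-1): exp(t · J_3(-1)) = e^(-1t)·(I + t·N + (t^2/2)·N^2), where N is the 3×3 nilpotent shift.

After assembling e^{tJ} and conjugating by P, we get:

e^{tA} =
  [exp(-t), t*exp(-t), t^2*exp(-t)/2]
  [0, exp(-t), t*exp(-t)]
  [0, 0, exp(-t)]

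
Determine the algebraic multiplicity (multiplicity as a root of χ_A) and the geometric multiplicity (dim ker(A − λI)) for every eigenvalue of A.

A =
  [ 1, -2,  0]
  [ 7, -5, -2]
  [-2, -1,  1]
λ = -1: alg = 3, geom = 1

Step 1 — factor the characteristic polynomial to read off the algebraic multiplicities:
  χ_A(x) = (x + 1)^3

Step 2 — compute geometric multiplicities via the rank-nullity identity g(λ) = n − rank(A − λI):
  rank(A − (-1)·I) = 2, so dim ker(A − (-1)·I) = n − 2 = 1

Summary:
  λ = -1: algebraic multiplicity = 3, geometric multiplicity = 1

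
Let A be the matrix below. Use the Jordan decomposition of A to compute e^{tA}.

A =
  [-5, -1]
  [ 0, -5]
e^{tA} =
  [exp(-5*t), -t*exp(-5*t)]
  [0, exp(-5*t)]

Strategy: write A = P · J · P⁻¹ where J is a Jordan canonical form, so e^{tA} = P · e^{tJ} · P⁻¹, and e^{tJ} can be computed block-by-block.

A has Jordan form
J =
  [-5,  1]
  [ 0, -5]
(up to reordering of blocks).

Per-block formulas:
  For a 2×2 Jordan block J_2(-5): exp(t · J_2(-5)) = e^(-5t)·(I + t·N), where N is the 2×2 nilpotent shift.

After assembling e^{tJ} and conjugating by P, we get:

e^{tA} =
  [exp(-5*t), -t*exp(-5*t)]
  [0, exp(-5*t)]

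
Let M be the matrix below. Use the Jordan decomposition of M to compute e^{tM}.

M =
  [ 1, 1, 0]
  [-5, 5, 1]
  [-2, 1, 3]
e^{tM} =
  [-t^2*exp(3*t)/2 - 2*t*exp(3*t) + exp(3*t), t*exp(3*t), t^2*exp(3*t)/2]
  [-t^2*exp(3*t) - 5*t*exp(3*t), 2*t*exp(3*t) + exp(3*t), t^2*exp(3*t) + t*exp(3*t)]
  [-t^2*exp(3*t)/2 - 2*t*exp(3*t), t*exp(3*t), t^2*exp(3*t)/2 + exp(3*t)]

Strategy: write M = P · J · P⁻¹ where J is a Jordan canonical form, so e^{tM} = P · e^{tJ} · P⁻¹, and e^{tJ} can be computed block-by-block.

M has Jordan form
J =
  [3, 1, 0]
  [0, 3, 1]
  [0, 0, 3]
(up to reordering of blocks).

Per-block formulas:
  For a 3×3 Jordan block J_3(3): exp(t · J_3(3)) = e^(3t)·(I + t·N + (t^2/2)·N^2), where N is the 3×3 nilpotent shift.

After assembling e^{tJ} and conjugating by P, we get:

e^{tM} =
  [-t^2*exp(3*t)/2 - 2*t*exp(3*t) + exp(3*t), t*exp(3*t), t^2*exp(3*t)/2]
  [-t^2*exp(3*t) - 5*t*exp(3*t), 2*t*exp(3*t) + exp(3*t), t^2*exp(3*t) + t*exp(3*t)]
  [-t^2*exp(3*t)/2 - 2*t*exp(3*t), t*exp(3*t), t^2*exp(3*t)/2 + exp(3*t)]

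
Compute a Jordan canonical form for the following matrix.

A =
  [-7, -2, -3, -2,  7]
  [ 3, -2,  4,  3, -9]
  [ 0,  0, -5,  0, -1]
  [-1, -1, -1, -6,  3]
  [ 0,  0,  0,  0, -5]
J_3(-5) ⊕ J_2(-5)

The characteristic polynomial is
  det(x·I − A) = x^5 + 25*x^4 + 250*x^3 + 1250*x^2 + 3125*x + 3125 = (x + 5)^5

Eigenvalues and multiplicities (the geometric multiplicity of λ is n − rank(A − λI), which equals the number of Jordan blocks for λ):
  λ = -5: algebraic multiplicity = 5, geometric multiplicity = 2

Determining the block sizes for each eigenvalue:
  λ = -5: with am = 5 and gm = 2, the partition is not yet determined (e.g. several partitions of 5 into 2 parts exist). Let N = A − (-5)·I. Computing rank(N^1) = 3, rank(N^2) = 1, rank(N^3) = 0; the number of blocks of size ≥ j is rank(N^{j−1}) − rank(N^j), giving [2, 2, 1]. So we have 1 block(s) of size 3, 1 block(s) of size 2 → block sizes [3, 2]

Assembling the blocks gives a Jordan form
J =
  [-5,  1,  0,  0,  0]
  [ 0, -5,  1,  0,  0]
  [ 0,  0, -5,  0,  0]
  [ 0,  0,  0, -5,  1]
  [ 0,  0,  0,  0, -5]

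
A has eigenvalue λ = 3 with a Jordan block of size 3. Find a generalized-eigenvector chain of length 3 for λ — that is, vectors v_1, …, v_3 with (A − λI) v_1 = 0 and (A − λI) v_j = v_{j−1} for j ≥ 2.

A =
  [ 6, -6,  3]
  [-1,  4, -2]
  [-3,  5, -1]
A Jordan chain for λ = 3 of length 3:
v_1 = (6, 2, -2)ᵀ
v_2 = (3, -1, -3)ᵀ
v_3 = (1, 0, 0)ᵀ

Let N = A − (3)·I. We want v_3 with N^3 v_3 = 0 but N^2 v_3 ≠ 0; then v_{j-1} := N · v_j for j = 3, …, 2.

Pick v_3 = (1, 0, 0)ᵀ.
Then v_2 = N · v_3 = (3, -1, -3)ᵀ.
Then v_1 = N · v_2 = (6, 2, -2)ᵀ.

Sanity check: (A − (3)·I) v_1 = (0, 0, 0)ᵀ = 0. ✓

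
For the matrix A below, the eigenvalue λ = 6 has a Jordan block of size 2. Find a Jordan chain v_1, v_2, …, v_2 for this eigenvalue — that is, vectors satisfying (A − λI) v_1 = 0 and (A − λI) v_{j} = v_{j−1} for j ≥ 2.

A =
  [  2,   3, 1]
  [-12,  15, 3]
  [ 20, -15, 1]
A Jordan chain for λ = 6 of length 2:
v_1 = (-4, -12, 20)ᵀ
v_2 = (1, 0, 0)ᵀ

Let N = A − (6)·I. We want v_2 with N^2 v_2 = 0 but N^1 v_2 ≠ 0; then v_{j-1} := N · v_j for j = 2, …, 2.

Pick v_2 = (1, 0, 0)ᵀ.
Then v_1 = N · v_2 = (-4, -12, 20)ᵀ.

Sanity check: (A − (6)·I) v_1 = (0, 0, 0)ᵀ = 0. ✓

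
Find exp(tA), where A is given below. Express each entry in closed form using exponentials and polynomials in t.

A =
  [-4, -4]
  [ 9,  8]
e^{tA} =
  [-6*t*exp(2*t) + exp(2*t), -4*t*exp(2*t)]
  [9*t*exp(2*t), 6*t*exp(2*t) + exp(2*t)]

Strategy: write A = P · J · P⁻¹ where J is a Jordan canonical form, so e^{tA} = P · e^{tJ} · P⁻¹, and e^{tJ} can be computed block-by-block.

A has Jordan form
J =
  [2, 1]
  [0, 2]
(up to reordering of blocks).

Per-block formulas:
  For a 2×2 Jordan block J_2(2): exp(t · J_2(2)) = e^(2t)·(I + t·N), where N is the 2×2 nilpotent shift.

After assembling e^{tJ} and conjugating by P, we get:

e^{tA} =
  [-6*t*exp(2*t) + exp(2*t), -4*t*exp(2*t)]
  [9*t*exp(2*t), 6*t*exp(2*t) + exp(2*t)]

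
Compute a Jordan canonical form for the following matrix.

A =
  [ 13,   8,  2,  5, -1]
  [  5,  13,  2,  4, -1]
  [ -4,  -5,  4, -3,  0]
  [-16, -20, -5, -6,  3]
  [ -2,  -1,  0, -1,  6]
J_3(6) ⊕ J_2(6)

The characteristic polynomial is
  det(x·I − A) = x^5 - 30*x^4 + 360*x^3 - 2160*x^2 + 6480*x - 7776 = (x - 6)^5

Eigenvalues and multiplicities (the geometric multiplicity of λ is n − rank(A − λI), which equals the number of Jordan blocks for λ):
  λ = 6: algebraic multiplicity = 5, geometric multiplicity = 2

Determining the block sizes for each eigenvalue:
  λ = 6: with am = 5 and gm = 2, the partition is not yet determined (e.g. several partitions of 5 into 2 parts exist). Let N = A − (6)·I. Computing rank(N^1) = 3, rank(N^2) = 1, rank(N^3) = 0; the number of blocks of size ≥ j is rank(N^{j−1}) − rank(N^j), giving [2, 2, 1]. So we have 1 block(s) of size 3, 1 block(s) of size 2 → block sizes [3, 2]

Assembling the blocks gives a Jordan form
J =
  [6, 1, 0, 0, 0]
  [0, 6, 1, 0, 0]
  [0, 0, 6, 0, 0]
  [0, 0, 0, 6, 1]
  [0, 0, 0, 0, 6]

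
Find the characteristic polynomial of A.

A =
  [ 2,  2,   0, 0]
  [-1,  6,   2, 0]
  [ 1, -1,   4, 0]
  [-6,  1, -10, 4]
x^4 - 16*x^3 + 96*x^2 - 256*x + 256

Expanding det(x·I − A) (e.g. by cofactor expansion or by noting that A is similar to its Jordan form J, which has the same characteristic polynomial as A) gives
  χ_A(x) = x^4 - 16*x^3 + 96*x^2 - 256*x + 256
which factors as (x - 4)^4. The eigenvalues (with algebraic multiplicities) are λ = 4 with multiplicity 4.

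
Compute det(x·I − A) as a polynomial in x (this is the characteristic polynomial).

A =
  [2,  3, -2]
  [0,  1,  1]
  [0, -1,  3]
x^3 - 6*x^2 + 12*x - 8

Expanding det(x·I − A) (e.g. by cofactor expansion or by noting that A is similar to its Jordan form J, which has the same characteristic polynomial as A) gives
  χ_A(x) = x^3 - 6*x^2 + 12*x - 8
which factors as (x - 2)^3. The eigenvalues (with algebraic multiplicities) are λ = 2 with multiplicity 3.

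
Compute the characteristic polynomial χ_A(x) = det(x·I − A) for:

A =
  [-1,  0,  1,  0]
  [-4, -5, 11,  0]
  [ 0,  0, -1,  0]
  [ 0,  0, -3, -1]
x^4 + 8*x^3 + 18*x^2 + 16*x + 5

Expanding det(x·I − A) (e.g. by cofactor expansion or by noting that A is similar to its Jordan form J, which has the same characteristic polynomial as A) gives
  χ_A(x) = x^4 + 8*x^3 + 18*x^2 + 16*x + 5
which factors as (x + 1)^3*(x + 5). The eigenvalues (with algebraic multiplicities) are λ = -5 with multiplicity 1, λ = -1 with multiplicity 3.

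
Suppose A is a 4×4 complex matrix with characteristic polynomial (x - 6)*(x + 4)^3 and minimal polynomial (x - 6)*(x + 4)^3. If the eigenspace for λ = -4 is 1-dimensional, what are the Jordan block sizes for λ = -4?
Block sizes for λ = -4: [3]

Step 1 — from the characteristic polynomial, algebraic multiplicity of λ = -4 is 3. From dim ker(A − (-4)·I) = 1, there are exactly 1 Jordan blocks for λ = -4.
Step 2 — from the minimal polynomial, the factor (x + 4)^3 tells us the largest block for λ = -4 has size 3.
Step 3 — with total size 3, 1 blocks, and largest block 3, the block sizes (in nonincreasing order) are [3].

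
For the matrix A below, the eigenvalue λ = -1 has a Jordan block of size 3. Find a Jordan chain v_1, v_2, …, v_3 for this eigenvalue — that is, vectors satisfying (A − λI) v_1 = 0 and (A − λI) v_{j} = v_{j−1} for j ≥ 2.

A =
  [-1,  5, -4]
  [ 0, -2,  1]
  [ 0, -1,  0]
A Jordan chain for λ = -1 of length 3:
v_1 = (-1, 0, 0)ᵀ
v_2 = (5, -1, -1)ᵀ
v_3 = (0, 1, 0)ᵀ

Let N = A − (-1)·I. We want v_3 with N^3 v_3 = 0 but N^2 v_3 ≠ 0; then v_{j-1} := N · v_j for j = 3, …, 2.

Pick v_3 = (0, 1, 0)ᵀ.
Then v_2 = N · v_3 = (5, -1, -1)ᵀ.
Then v_1 = N · v_2 = (-1, 0, 0)ᵀ.

Sanity check: (A − (-1)·I) v_1 = (0, 0, 0)ᵀ = 0. ✓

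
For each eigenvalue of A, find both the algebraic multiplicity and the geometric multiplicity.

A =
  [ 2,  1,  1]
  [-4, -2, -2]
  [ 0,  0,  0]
λ = 0: alg = 3, geom = 2

Step 1 — factor the characteristic polynomial to read off the algebraic multiplicities:
  χ_A(x) = x^3

Step 2 — compute geometric multiplicities via the rank-nullity identity g(λ) = n − rank(A − λI):
  rank(A − (0)·I) = 1, so dim ker(A − (0)·I) = n − 1 = 2

Summary:
  λ = 0: algebraic multiplicity = 3, geometric multiplicity = 2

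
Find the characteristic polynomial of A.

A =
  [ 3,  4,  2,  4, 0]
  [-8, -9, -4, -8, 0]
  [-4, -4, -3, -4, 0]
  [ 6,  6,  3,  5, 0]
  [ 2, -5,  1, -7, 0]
x^5 + 4*x^4 + 6*x^3 + 4*x^2 + x

Expanding det(x·I − A) (e.g. by cofactor expansion or by noting that A is similar to its Jordan form J, which has the same characteristic polynomial as A) gives
  χ_A(x) = x^5 + 4*x^4 + 6*x^3 + 4*x^2 + x
which factors as x*(x + 1)^4. The eigenvalues (with algebraic multiplicities) are λ = -1 with multiplicity 4, λ = 0 with multiplicity 1.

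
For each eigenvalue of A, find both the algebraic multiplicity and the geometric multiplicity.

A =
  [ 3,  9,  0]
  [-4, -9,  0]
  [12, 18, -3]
λ = -3: alg = 3, geom = 2

Step 1 — factor the characteristic polynomial to read off the algebraic multiplicities:
  χ_A(x) = (x + 3)^3

Step 2 — compute geometric multiplicities via the rank-nullity identity g(λ) = n − rank(A − λI):
  rank(A − (-3)·I) = 1, so dim ker(A − (-3)·I) = n − 1 = 2

Summary:
  λ = -3: algebraic multiplicity = 3, geometric multiplicity = 2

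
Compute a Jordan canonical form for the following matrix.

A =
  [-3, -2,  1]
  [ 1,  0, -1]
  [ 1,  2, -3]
J_2(-2) ⊕ J_1(-2)

The characteristic polynomial is
  det(x·I − A) = x^3 + 6*x^2 + 12*x + 8 = (x + 2)^3

Eigenvalues and multiplicities (the geometric multiplicity of λ is n − rank(A − λI), which equals the number of Jordan blocks for λ):
  λ = -2: algebraic multiplicity = 3, geometric multiplicity = 2

Determining the block sizes for each eigenvalue:
  λ = -2: 2 blocks summing to 3 forces exactly one block of size 2 and the rest size 1 → block sizes [2, 1]

Assembling the blocks gives a Jordan form
J =
  [-2,  1,  0]
  [ 0, -2,  0]
  [ 0,  0, -2]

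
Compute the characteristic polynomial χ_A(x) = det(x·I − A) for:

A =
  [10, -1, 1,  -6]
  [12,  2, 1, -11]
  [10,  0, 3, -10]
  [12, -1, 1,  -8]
x^4 - 7*x^3 + 9*x^2 + 27*x - 54

Expanding det(x·I − A) (e.g. by cofactor expansion or by noting that A is similar to its Jordan form J, which has the same characteristic polynomial as A) gives
  χ_A(x) = x^4 - 7*x^3 + 9*x^2 + 27*x - 54
which factors as (x - 3)^3*(x + 2). The eigenvalues (with algebraic multiplicities) are λ = -2 with multiplicity 1, λ = 3 with multiplicity 3.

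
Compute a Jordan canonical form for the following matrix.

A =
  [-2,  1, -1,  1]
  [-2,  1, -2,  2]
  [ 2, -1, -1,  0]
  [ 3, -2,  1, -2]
J_2(-1) ⊕ J_2(-1)

The characteristic polynomial is
  det(x·I − A) = x^4 + 4*x^3 + 6*x^2 + 4*x + 1 = (x + 1)^4

Eigenvalues and multiplicities (the geometric multiplicity of λ is n − rank(A − λI), which equals the number of Jordan blocks for λ):
  λ = -1: algebraic multiplicity = 4, geometric multiplicity = 2

Determining the block sizes for each eigenvalue:
  λ = -1: with am = 4 and gm = 2, the partition is not yet determined (e.g. several partitions of 4 into 2 parts exist). Let N = A − (-1)·I. Computing rank(N^1) = 2, rank(N^2) = 0; the number of blocks of size ≥ j is rank(N^{j−1}) − rank(N^j), giving [2, 2]. So we have 2 block(s) of size 2 → block sizes [2, 2]

Assembling the blocks gives a Jordan form
J =
  [-1,  1,  0,  0]
  [ 0, -1,  0,  0]
  [ 0,  0, -1,  1]
  [ 0,  0,  0, -1]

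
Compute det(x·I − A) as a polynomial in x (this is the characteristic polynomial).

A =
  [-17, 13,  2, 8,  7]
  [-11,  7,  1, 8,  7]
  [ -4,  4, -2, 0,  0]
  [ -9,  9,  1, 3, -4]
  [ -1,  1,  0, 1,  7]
x^5 + 2*x^4 - 47*x^3 - 116*x^2 + 560*x + 1600

Expanding det(x·I − A) (e.g. by cofactor expansion or by noting that A is similar to its Jordan form J, which has the same characteristic polynomial as A) gives
  χ_A(x) = x^5 + 2*x^4 - 47*x^3 - 116*x^2 + 560*x + 1600
which factors as (x - 5)^2*(x + 4)^3. The eigenvalues (with algebraic multiplicities) are λ = -4 with multiplicity 3, λ = 5 with multiplicity 2.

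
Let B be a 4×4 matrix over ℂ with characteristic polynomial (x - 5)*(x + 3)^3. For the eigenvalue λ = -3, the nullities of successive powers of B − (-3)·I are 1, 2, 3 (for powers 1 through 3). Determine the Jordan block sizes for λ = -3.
Block sizes for λ = -3: [3]

From the dimensions of kernels of powers, the number of Jordan blocks of size at least j is d_j − d_{j−1} where d_j = dim ker(N^j) (with d_0 = 0). Computing the differences gives [1, 1, 1].
The number of blocks of size exactly k is (#blocks of size ≥ k) − (#blocks of size ≥ k + 1), so the partition is: 1 block(s) of size 3.
In nonincreasing order the block sizes are [3].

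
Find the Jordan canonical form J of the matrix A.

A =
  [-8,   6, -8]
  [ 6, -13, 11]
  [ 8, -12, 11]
J_1(-4) ⊕ J_2(-3)

The characteristic polynomial is
  det(x·I − A) = x^3 + 10*x^2 + 33*x + 36 = (x + 3)^2*(x + 4)

Eigenvalues and multiplicities (the geometric multiplicity of λ is n − rank(A − λI), which equals the number of Jordan blocks for λ):
  λ = -4: algebraic multiplicity = 1, geometric multiplicity = 1
  λ = -3: algebraic multiplicity = 2, geometric multiplicity = 1

Determining the block sizes for each eigenvalue:
  λ = -4: one block (gm = 1), so the single block has size am = 1 → block sizes [1]
  λ = -3: one block (gm = 1), so the single block has size am = 2 → block sizes [2]

Assembling the blocks gives a Jordan form
J =
  [-4,  0,  0]
  [ 0, -3,  1]
  [ 0,  0, -3]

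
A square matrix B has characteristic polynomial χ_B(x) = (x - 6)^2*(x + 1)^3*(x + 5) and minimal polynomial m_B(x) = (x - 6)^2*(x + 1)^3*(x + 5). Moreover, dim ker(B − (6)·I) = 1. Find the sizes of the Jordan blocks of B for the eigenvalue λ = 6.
Block sizes for λ = 6: [2]

Step 1 — from the characteristic polynomial, algebraic multiplicity of λ = 6 is 2. From dim ker(B − (6)·I) = 1, there are exactly 1 Jordan blocks for λ = 6.
Step 2 — from the minimal polynomial, the factor (x − 6)^2 tells us the largest block for λ = 6 has size 2.
Step 3 — with total size 2, 1 blocks, and largest block 2, the block sizes (in nonincreasing order) are [2].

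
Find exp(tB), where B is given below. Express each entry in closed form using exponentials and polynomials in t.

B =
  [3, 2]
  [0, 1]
e^{tB} =
  [exp(3*t), exp(3*t) - exp(t)]
  [0, exp(t)]

Strategy: write B = P · J · P⁻¹ where J is a Jordan canonical form, so e^{tB} = P · e^{tJ} · P⁻¹, and e^{tJ} can be computed block-by-block.

B has Jordan form
J =
  [1, 0]
  [0, 3]
(up to reordering of blocks).

Per-block formulas:
  For a 1×1 block at λ = 3: exp(t · [3]) = [e^(3t)].
  For a 1×1 block at λ = 1: exp(t · [1]) = [e^(1t)].

After assembling e^{tJ} and conjugating by P, we get:

e^{tB} =
  [exp(3*t), exp(3*t) - exp(t)]
  [0, exp(t)]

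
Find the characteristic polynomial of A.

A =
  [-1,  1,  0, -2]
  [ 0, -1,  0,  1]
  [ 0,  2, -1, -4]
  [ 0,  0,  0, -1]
x^4 + 4*x^3 + 6*x^2 + 4*x + 1

Expanding det(x·I − A) (e.g. by cofactor expansion or by noting that A is similar to its Jordan form J, which has the same characteristic polynomial as A) gives
  χ_A(x) = x^4 + 4*x^3 + 6*x^2 + 4*x + 1
which factors as (x + 1)^4. The eigenvalues (with algebraic multiplicities) are λ = -1 with multiplicity 4.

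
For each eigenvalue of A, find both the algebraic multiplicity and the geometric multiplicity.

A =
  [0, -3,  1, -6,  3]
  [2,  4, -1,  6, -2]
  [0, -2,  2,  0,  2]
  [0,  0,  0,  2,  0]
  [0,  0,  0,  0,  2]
λ = 2: alg = 5, geom = 3

Step 1 — factor the characteristic polynomial to read off the algebraic multiplicities:
  χ_A(x) = (x - 2)^5

Step 2 — compute geometric multiplicities via the rank-nullity identity g(λ) = n − rank(A − λI):
  rank(A − (2)·I) = 2, so dim ker(A − (2)·I) = n − 2 = 3

Summary:
  λ = 2: algebraic multiplicity = 5, geometric multiplicity = 3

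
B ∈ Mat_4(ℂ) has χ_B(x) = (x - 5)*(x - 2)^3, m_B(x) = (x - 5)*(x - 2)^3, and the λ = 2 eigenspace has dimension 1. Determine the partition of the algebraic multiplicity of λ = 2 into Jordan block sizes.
Block sizes for λ = 2: [3]

Step 1 — from the characteristic polynomial, algebraic multiplicity of λ = 2 is 3. From dim ker(B − (2)·I) = 1, there are exactly 1 Jordan blocks for λ = 2.
Step 2 — from the minimal polynomial, the factor (x − 2)^3 tells us the largest block for λ = 2 has size 3.
Step 3 — with total size 3, 1 blocks, and largest block 3, the block sizes (in nonincreasing order) are [3].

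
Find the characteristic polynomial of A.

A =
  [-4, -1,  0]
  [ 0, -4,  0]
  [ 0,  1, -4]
x^3 + 12*x^2 + 48*x + 64

Expanding det(x·I − A) (e.g. by cofactor expansion or by noting that A is similar to its Jordan form J, which has the same characteristic polynomial as A) gives
  χ_A(x) = x^3 + 12*x^2 + 48*x + 64
which factors as (x + 4)^3. The eigenvalues (with algebraic multiplicities) are λ = -4 with multiplicity 3.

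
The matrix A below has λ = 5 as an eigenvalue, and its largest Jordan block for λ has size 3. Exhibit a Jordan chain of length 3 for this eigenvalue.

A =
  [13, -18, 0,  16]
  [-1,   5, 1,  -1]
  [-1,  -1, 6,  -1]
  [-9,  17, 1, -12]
A Jordan chain for λ = 5 of length 3:
v_1 = (4, 0, 2, -2)ᵀ
v_2 = (-2, -2, -3, -1)ᵀ
v_3 = (2, 1, 0, 0)ᵀ

Let N = A − (5)·I. We want v_3 with N^3 v_3 = 0 but N^2 v_3 ≠ 0; then v_{j-1} := N · v_j for j = 3, …, 2.

Pick v_3 = (2, 1, 0, 0)ᵀ.
Then v_2 = N · v_3 = (-2, -2, -3, -1)ᵀ.
Then v_1 = N · v_2 = (4, 0, 2, -2)ᵀ.

Sanity check: (A − (5)·I) v_1 = (0, 0, 0, 0)ᵀ = 0. ✓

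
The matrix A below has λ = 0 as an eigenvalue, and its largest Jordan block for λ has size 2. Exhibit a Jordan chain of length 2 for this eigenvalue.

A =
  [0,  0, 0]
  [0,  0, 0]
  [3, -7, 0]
A Jordan chain for λ = 0 of length 2:
v_1 = (0, 0, 3)ᵀ
v_2 = (1, 0, 0)ᵀ

Let N = A − (0)·I. We want v_2 with N^2 v_2 = 0 but N^1 v_2 ≠ 0; then v_{j-1} := N · v_j for j = 2, …, 2.

Pick v_2 = (1, 0, 0)ᵀ.
Then v_1 = N · v_2 = (0, 0, 3)ᵀ.

Sanity check: (A − (0)·I) v_1 = (0, 0, 0)ᵀ = 0. ✓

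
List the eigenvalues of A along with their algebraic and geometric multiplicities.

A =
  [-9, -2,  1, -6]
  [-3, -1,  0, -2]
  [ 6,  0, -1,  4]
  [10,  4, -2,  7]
λ = -1: alg = 4, geom = 2

Step 1 — factor the characteristic polynomial to read off the algebraic multiplicities:
  χ_A(x) = (x + 1)^4

Step 2 — compute geometric multiplicities via the rank-nullity identity g(λ) = n − rank(A − λI):
  rank(A − (-1)·I) = 2, so dim ker(A − (-1)·I) = n − 2 = 2

Summary:
  λ = -1: algebraic multiplicity = 4, geometric multiplicity = 2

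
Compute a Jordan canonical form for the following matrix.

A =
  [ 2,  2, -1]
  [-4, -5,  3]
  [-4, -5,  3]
J_3(0)

The characteristic polynomial is
  det(x·I − A) = x^3

Eigenvalues and multiplicities (the geometric multiplicity of λ is n − rank(A − λI), which equals the number of Jordan blocks for λ):
  λ = 0: algebraic multiplicity = 3, geometric multiplicity = 1

Determining the block sizes for each eigenvalue:
  λ = 0: one block (gm = 1), so the single block has size am = 3 → block sizes [3]

Assembling the blocks gives a Jordan form
J =
  [0, 1, 0]
  [0, 0, 1]
  [0, 0, 0]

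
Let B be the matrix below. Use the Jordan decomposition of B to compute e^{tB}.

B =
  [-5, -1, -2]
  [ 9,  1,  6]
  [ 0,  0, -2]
e^{tB} =
  [-3*t*exp(-2*t) + exp(-2*t), -t*exp(-2*t), -2*t*exp(-2*t)]
  [9*t*exp(-2*t), 3*t*exp(-2*t) + exp(-2*t), 6*t*exp(-2*t)]
  [0, 0, exp(-2*t)]

Strategy: write B = P · J · P⁻¹ where J is a Jordan canonical form, so e^{tB} = P · e^{tJ} · P⁻¹, and e^{tJ} can be computed block-by-block.

B has Jordan form
J =
  [-2,  1,  0]
  [ 0, -2,  0]
  [ 0,  0, -2]
(up to reordering of blocks).

Per-block formulas:
  For a 2×2 Jordan block J_2(-2): exp(t · J_2(-2)) = e^(-2t)·(I + t·N), where N is the 2×2 nilpotent shift.
  For a 1×1 block at λ = -2: exp(t · [-2]) = [e^(-2t)].

After assembling e^{tJ} and conjugating by P, we get:

e^{tB} =
  [-3*t*exp(-2*t) + exp(-2*t), -t*exp(-2*t), -2*t*exp(-2*t)]
  [9*t*exp(-2*t), 3*t*exp(-2*t) + exp(-2*t), 6*t*exp(-2*t)]
  [0, 0, exp(-2*t)]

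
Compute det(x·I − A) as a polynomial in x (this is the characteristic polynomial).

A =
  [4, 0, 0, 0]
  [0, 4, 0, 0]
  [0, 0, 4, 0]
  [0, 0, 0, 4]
x^4 - 16*x^3 + 96*x^2 - 256*x + 256

Expanding det(x·I − A) (e.g. by cofactor expansion or by noting that A is similar to its Jordan form J, which has the same characteristic polynomial as A) gives
  χ_A(x) = x^4 - 16*x^3 + 96*x^2 - 256*x + 256
which factors as (x - 4)^4. The eigenvalues (with algebraic multiplicities) are λ = 4 with multiplicity 4.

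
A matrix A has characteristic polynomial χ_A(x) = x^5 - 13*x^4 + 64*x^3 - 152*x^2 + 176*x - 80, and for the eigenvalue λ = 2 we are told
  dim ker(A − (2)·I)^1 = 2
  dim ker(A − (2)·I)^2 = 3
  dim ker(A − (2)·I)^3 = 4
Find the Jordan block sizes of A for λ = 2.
Block sizes for λ = 2: [3, 1]

From the dimensions of kernels of powers, the number of Jordan blocks of size at least j is d_j − d_{j−1} where d_j = dim ker(N^j) (with d_0 = 0). Computing the differences gives [2, 1, 1].
The number of blocks of size exactly k is (#blocks of size ≥ k) − (#blocks of size ≥ k + 1), so the partition is: 1 block(s) of size 1, 1 block(s) of size 3.
In nonincreasing order the block sizes are [3, 1].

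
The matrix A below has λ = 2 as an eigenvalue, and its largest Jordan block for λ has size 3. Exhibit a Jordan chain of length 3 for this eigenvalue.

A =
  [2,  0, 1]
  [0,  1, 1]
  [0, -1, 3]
A Jordan chain for λ = 2 of length 3:
v_1 = (-1, 0, 0)ᵀ
v_2 = (0, -1, -1)ᵀ
v_3 = (0, 1, 0)ᵀ

Let N = A − (2)·I. We want v_3 with N^3 v_3 = 0 but N^2 v_3 ≠ 0; then v_{j-1} := N · v_j for j = 3, …, 2.

Pick v_3 = (0, 1, 0)ᵀ.
Then v_2 = N · v_3 = (0, -1, -1)ᵀ.
Then v_1 = N · v_2 = (-1, 0, 0)ᵀ.

Sanity check: (A − (2)·I) v_1 = (0, 0, 0)ᵀ = 0. ✓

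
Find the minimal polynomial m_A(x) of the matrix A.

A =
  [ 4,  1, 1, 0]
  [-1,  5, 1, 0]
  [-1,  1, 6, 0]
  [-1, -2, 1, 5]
x^3 - 15*x^2 + 75*x - 125

The characteristic polynomial is χ_A(x) = (x - 5)^4, so the eigenvalues are known. The minimal polynomial is
  m_A(x) = Π_λ (x − λ)^{k_λ}
where k_λ is the size of the *largest* Jordan block for λ (equivalently, the smallest k with (A − λI)^k v = 0 for every generalised eigenvector v of λ).

  λ = 5: largest Jordan block has size 3, contributing (x − 5)^3

So m_A(x) = (x - 5)^3 = x^3 - 15*x^2 + 75*x - 125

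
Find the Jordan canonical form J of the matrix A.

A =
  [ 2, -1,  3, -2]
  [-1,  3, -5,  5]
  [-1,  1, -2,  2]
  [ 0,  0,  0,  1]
J_3(1) ⊕ J_1(1)

The characteristic polynomial is
  det(x·I − A) = x^4 - 4*x^3 + 6*x^2 - 4*x + 1 = (x - 1)^4

Eigenvalues and multiplicities (the geometric multiplicity of λ is n − rank(A − λI), which equals the number of Jordan blocks for λ):
  λ = 1: algebraic multiplicity = 4, geometric multiplicity = 2

Determining the block sizes for each eigenvalue:
  λ = 1: with am = 4 and gm = 2, the partition is not yet determined (e.g. several partitions of 4 into 2 parts exist). Let N = A − (1)·I. Computing rank(N^1) = 2, rank(N^2) = 1, rank(N^3) = 0; the number of blocks of size ≥ j is rank(N^{j−1}) − rank(N^j), giving [2, 1, 1]. So we have 1 block(s) of size 3, 1 block(s) of size 1 → block sizes [3, 1]

Assembling the blocks gives a Jordan form
J =
  [1, 1, 0, 0]
  [0, 1, 1, 0]
  [0, 0, 1, 0]
  [0, 0, 0, 1]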